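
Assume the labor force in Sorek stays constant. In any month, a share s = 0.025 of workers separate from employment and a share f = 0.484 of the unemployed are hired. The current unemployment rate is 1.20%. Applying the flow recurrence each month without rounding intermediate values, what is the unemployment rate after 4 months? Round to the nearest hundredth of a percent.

With a fixed labor force, u_{t+1} = u_t + s·(1−u_t) − f·u_t = u_t·(1−s−f) + s.
Here 1−s−f = 0.491 and s = 0.025.
u_1 = 0.012000 × 0.491 + 0.025 = 0.030892.
u_2 = 0.030892 × 0.491 + 0.025 = 0.040168.
u_3 = 0.040168 × 0.491 + 0.025 = 0.044722.
u_4 = 0.044722 × 0.491 + 0.025 = 0.046959.

Unemployment rate after four months ≈ 4.70%.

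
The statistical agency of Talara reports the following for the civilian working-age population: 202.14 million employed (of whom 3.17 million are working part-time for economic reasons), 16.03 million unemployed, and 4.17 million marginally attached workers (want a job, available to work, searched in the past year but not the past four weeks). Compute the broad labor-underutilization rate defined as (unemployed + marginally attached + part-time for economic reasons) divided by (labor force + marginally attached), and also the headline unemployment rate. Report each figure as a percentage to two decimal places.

Labor force = 202.14 + 16.03 = 218.17 million.
Numerator = 16.03 + 4.17 + 3.17 = 23.37 million.
Denominator = 218.17 + 4.17 = 222.34 million.
Broad rate = 23.37 / 222.34 = 10.51%.
Headline unemployment rate = 16.03 / 218.17 = 7.35%.

Broad underutilization rate ≈ 10.51%; headline unemployment rate ≈ 7.35%.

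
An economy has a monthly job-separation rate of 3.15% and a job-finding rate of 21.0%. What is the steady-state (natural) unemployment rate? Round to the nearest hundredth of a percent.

At steady state the flows balance: s·E = f·U, so U/(E+U) = s/(s+f).
u* = 3.15 / (3.15 + 21.0) = 3.15 / 24.15 = 13.04%.

Steady-state unemployment rate ≈ 13.04%.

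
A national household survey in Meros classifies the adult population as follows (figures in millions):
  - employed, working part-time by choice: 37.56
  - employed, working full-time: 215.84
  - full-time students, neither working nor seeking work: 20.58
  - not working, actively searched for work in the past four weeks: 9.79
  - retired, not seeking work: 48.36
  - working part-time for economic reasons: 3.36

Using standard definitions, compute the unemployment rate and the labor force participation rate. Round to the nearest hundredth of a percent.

Employed = 37.56 + 215.84 + 3.36 = 256.76 million (anyone who worked, including part-time for economic reasons, counts as employed).
Unemployed = 9.79 million.
Labor force = 256.76 + 9.79 = 266.55 million.
Not in labor force = 20.58 + 48.36 = 68.94 million (those not working and not actively searching are outside the labor force).
Civilian working-age population = 266.55 + 68.94 = 335.49 million.
Unemployment rate = 9.79 / 266.55 = 3.67%.
Labor force participation rate = 266.55 / 335.49 = 79.45%.

Unemployment rate ≈ 3.67%; labor force participation rate ≈ 79.45%.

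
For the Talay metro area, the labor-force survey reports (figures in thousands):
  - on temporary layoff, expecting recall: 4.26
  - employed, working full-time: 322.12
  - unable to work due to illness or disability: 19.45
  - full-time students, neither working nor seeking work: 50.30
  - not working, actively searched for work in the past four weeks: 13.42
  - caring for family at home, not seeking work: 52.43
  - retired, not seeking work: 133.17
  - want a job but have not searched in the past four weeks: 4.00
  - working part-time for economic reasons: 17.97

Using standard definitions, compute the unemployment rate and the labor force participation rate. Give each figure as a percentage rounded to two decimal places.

Employed = 322.12 + 17.97 = 340.09 thousand (anyone who worked, including part-time for economic reasons, counts as employed).
Unemployed = 4.26 + 13.42 = 17.68 thousand (jobless and actively searching, or on temporary layoff).
Labor force = 340.09 + 17.68 = 357.77 thousand.
Not in labor force = 19.45 + 50.30 + 52.43 + 133.17 + 4.00 = 259.35 thousand (those not working and not actively searching are outside the labor force — including those who want a job but have given up searching).
Civilian working-age population = 357.77 + 259.35 = 617.12 thousand.
Unemployment rate = 17.68 / 357.77 = 4.94%.
Labor force participation rate = 357.77 / 617.12 = 57.97%.

Unemployment rate ≈ 4.94%; labor force participation rate ≈ 57.97%.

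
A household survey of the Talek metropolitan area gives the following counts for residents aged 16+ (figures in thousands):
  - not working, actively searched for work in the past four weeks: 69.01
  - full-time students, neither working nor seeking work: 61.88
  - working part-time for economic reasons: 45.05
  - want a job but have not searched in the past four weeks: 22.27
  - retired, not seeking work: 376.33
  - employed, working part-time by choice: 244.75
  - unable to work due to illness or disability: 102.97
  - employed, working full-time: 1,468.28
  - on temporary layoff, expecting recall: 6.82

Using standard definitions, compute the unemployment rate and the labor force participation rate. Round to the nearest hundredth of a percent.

Unemployment rate ≈ 4.13%; labor force participation rate ≈ 76.50%.

Employed = 45.05 + 244.75 + 1,468.28 = 1,758.08 thousand (anyone who worked, including part-time for economic reasons, counts as employed).
Unemployed = 69.01 + 6.82 = 75.83 thousand (jobless and actively searching, or on temporary layoff).
Labor force = 1,758.08 + 75.83 = 1,833.91 thousand.
Not in labor force = 61.88 + 22.27 + 376.33 + 102.97 = 563.45 thousand (those not working and not actively searching are outside the labor force — including those who want a job but have given up searching).
Civilian working-age population = 1,833.91 + 563.45 = 2,397.36 thousand.
Unemployment rate = 75.83 / 1,833.91 = 4.13%.
Labor force participation rate = 1,833.91 / 2,397.36 = 76.50%.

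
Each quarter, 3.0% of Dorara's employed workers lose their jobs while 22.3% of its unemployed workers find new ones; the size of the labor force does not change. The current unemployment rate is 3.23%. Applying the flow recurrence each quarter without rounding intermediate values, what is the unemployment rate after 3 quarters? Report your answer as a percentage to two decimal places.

With a fixed labor force, u_{t+1} = u_t + s·(1−u_t) − f·u_t = u_t·(1−s−f) + s.
Here 1−s−f = 0.747 and s = 0.030.
u_1 = 0.032300 × 0.747 + 0.030 = 0.054128.
u_2 = 0.054128 × 0.747 + 0.030 = 0.070434.
u_3 = 0.070434 × 0.747 + 0.030 = 0.082614.

Unemployment rate after three quarters ≈ 8.26%.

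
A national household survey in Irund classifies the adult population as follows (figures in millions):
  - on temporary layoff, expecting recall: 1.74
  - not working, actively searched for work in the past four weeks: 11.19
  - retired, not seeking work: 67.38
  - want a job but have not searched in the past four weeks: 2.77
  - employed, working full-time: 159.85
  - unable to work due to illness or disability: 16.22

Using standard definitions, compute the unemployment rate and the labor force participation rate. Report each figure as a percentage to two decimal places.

Unemployment rate ≈ 7.48%; labor force participation rate ≈ 66.67%.

Employed = 159.85 million.
Unemployed = 1.74 + 11.19 = 12.93 million (jobless and actively searching, or on temporary layoff).
Labor force = 159.85 + 12.93 = 172.78 million.
Not in labor force = 67.38 + 2.77 + 16.22 = 86.37 million (those not working and not actively searching are outside the labor force — including those who want a job but have given up searching).
Civilian working-age population = 172.78 + 86.37 = 259.15 million.
Unemployment rate = 12.93 / 172.78 = 7.48%.
Labor force participation rate = 172.78 / 259.15 = 66.67%.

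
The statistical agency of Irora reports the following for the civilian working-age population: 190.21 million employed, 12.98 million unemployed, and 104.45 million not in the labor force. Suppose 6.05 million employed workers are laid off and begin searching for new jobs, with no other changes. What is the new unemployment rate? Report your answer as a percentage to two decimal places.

Initially, labor force = 190.21 + 12.98 = 203.19 million, so u = 12.98/203.19 = 6.39%.
After the change, employed falls and unemployed rises by 6.05; labor force unchanged → E = 184.16, U = 19.03, labor force = 203.19 million.
New unemployment rate = 19.03 / 203.19 = 9.37%.

New unemployment rate ≈ 9.37%.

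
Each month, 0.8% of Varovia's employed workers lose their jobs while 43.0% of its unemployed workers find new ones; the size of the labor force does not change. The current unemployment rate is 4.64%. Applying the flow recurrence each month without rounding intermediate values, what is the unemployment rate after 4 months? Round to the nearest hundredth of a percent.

Unemployment rate after four months ≈ 2.11%.

With a fixed labor force, u_{t+1} = u_t + s·(1−u_t) − f·u_t = u_t·(1−s−f) + s.
Here 1−s−f = 0.562 and s = 0.008.
u_1 = 0.046400 × 0.562 + 0.008 = 0.034077.
u_2 = 0.034077 × 0.562 + 0.008 = 0.027151.
u_3 = 0.027151 × 0.562 + 0.008 = 0.023259.
u_4 = 0.023259 × 0.562 + 0.008 = 0.021072.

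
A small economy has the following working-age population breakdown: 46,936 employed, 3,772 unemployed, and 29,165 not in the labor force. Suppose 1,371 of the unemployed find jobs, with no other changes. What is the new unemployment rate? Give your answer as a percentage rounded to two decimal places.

Initially, labor force = 46,936 + 3,772 = 50,708, so u = 3,772/50,708 = 7.44%.
After the change, unemployed falls and employed rises by 1,371; labor force unchanged → E = 48,307, U = 2,401, labor force = 50,708.
New unemployment rate = 2,401 / 50,708 = 4.73%.

New unemployment rate ≈ 4.73%.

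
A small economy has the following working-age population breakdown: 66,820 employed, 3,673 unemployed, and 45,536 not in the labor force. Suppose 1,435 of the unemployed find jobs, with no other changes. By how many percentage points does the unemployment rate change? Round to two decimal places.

The unemployment rate changes by −2.04 percentage points.

Initially, labor force = 66,820 + 3,673 = 70,493, so u = 3,673/70,493 = 5.21%.
After the change, unemployed falls and employed rises by 1,435; labor force unchanged → E = 68,255, U = 2,238, labor force = 70,493.
New unemployment rate = 2,238 / 70,493 = 3.17%.
Change = 3.17% − 5.21% = −2.04 percentage points.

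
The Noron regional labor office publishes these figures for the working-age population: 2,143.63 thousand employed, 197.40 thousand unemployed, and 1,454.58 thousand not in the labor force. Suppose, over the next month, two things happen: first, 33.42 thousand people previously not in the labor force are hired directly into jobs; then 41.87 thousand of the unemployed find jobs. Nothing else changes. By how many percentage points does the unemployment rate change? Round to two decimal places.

The unemployment rate changes by −1.88 percentage points.

Initially, labor force = 2,143.63 + 197.40 = 2,341.03 thousand, so u = 197.40/2,341.03 = 8.43%.
After the first change, employed and labor force both rise by 33.42; unemployed unchanged → E = 2,177.05, U = 197.40, labor force = 2,374.45 thousand.
After the second change, unemployed falls and employed rises by 41.87; labor force unchanged → E = 2,218.92, U = 155.53, labor force = 2,374.45 thousand.
New unemployment rate = 155.53 / 2,374.45 = 6.55%.
Change = 6.55% − 8.43% = −1.88 percentage points.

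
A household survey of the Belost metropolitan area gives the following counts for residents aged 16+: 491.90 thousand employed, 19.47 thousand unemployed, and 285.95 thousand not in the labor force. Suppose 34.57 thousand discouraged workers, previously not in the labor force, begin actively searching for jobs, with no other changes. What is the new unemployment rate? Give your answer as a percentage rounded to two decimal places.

Initially, labor force = 491.90 + 19.47 = 511.37 thousand, so u = 19.47/511.37 = 3.81%.
After the change, unemployed and labor force both rise by 34.57 → E = 491.90, U = 54.04, labor force = 545.94 thousand.
New unemployment rate = 54.04 / 545.94 = 9.90%.

New unemployment rate ≈ 9.90%.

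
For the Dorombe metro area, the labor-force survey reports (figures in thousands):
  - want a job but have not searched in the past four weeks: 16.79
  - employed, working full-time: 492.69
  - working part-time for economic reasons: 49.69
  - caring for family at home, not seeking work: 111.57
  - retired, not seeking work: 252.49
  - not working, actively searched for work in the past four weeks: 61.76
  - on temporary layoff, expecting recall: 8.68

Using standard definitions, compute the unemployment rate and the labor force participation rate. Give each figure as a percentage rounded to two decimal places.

Unemployment rate ≈ 11.49%; labor force participation rate ≈ 61.67%.

Employed = 492.69 + 49.69 = 542.38 thousand (anyone who worked, including part-time for economic reasons, counts as employed).
Unemployed = 61.76 + 8.68 = 70.44 thousand (jobless and actively searching, or on temporary layoff).
Labor force = 542.38 + 70.44 = 612.82 thousand.
Not in labor force = 16.79 + 111.57 + 252.49 = 380.85 thousand (those not working and not actively searching are outside the labor force — including those who want a job but have given up searching).
Civilian working-age population = 612.82 + 380.85 = 993.67 thousand.
Unemployment rate = 70.44 / 612.82 = 11.49%.
Labor force participation rate = 612.82 / 993.67 = 61.67%.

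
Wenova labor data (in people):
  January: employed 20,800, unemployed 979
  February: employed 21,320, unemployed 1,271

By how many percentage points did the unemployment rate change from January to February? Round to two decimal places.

The unemployment rate changed by +1.13 percentage points.

January: labor force = 20,800 + 979 = 21,779; u = 979/21,779 = 4.50%.
February: labor force = 21,320 + 1,271 = 22,591; u = 1,271/22,591 = 5.63%.
Change = 5.63% − 4.50% = +1.13 pp.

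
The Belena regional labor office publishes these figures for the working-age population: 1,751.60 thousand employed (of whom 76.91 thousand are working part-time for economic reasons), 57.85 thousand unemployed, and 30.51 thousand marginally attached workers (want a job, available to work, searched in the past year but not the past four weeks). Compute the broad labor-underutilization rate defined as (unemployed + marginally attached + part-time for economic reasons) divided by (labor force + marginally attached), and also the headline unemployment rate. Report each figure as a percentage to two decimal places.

Broad underutilization rate ≈ 8.98%; headline unemployment rate ≈ 3.20%.

Labor force = 1,751.60 + 57.85 = 1,809.45 thousand.
Numerator = 57.85 + 30.51 + 76.91 = 165.27 thousand.
Denominator = 1,809.45 + 30.51 = 1,839.96 thousand.
Broad rate = 165.27 / 1,839.96 = 8.98%.
Headline unemployment rate = 57.85 / 1,809.45 = 3.20%.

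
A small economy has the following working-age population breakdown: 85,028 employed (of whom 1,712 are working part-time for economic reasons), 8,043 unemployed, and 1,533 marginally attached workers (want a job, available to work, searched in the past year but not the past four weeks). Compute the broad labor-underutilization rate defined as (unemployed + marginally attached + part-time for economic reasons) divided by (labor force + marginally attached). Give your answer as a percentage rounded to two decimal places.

Broad underutilization rate ≈ 11.93%.

Labor force = 85,028 + 8,043 = 93,071.
Numerator = 8,043 + 1,533 + 1,712 = 11,288.
Denominator = 93,071 + 1,533 = 94,604.
Broad rate = 11,288 / 94,604 = 11.93%.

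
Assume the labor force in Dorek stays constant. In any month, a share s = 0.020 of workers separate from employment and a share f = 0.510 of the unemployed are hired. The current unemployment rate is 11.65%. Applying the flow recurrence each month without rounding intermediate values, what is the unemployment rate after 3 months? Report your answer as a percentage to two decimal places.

Unemployment rate after three months ≈ 4.59%.

With a fixed labor force, u_{t+1} = u_t + s·(1−u_t) − f·u_t = u_t·(1−s−f) + s.
Here 1−s−f = 0.470 and s = 0.020.
u_1 = 0.116500 × 0.470 + 0.020 = 0.074755.
u_2 = 0.074755 × 0.470 + 0.020 = 0.055135.
u_3 = 0.055135 × 0.470 + 0.020 = 0.045913.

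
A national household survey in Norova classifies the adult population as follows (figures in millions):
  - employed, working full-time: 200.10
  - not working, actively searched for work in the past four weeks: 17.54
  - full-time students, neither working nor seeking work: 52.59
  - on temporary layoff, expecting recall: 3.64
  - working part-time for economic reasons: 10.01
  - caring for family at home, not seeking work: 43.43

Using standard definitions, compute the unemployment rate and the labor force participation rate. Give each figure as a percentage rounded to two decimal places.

Employed = 200.10 + 10.01 = 210.11 million (anyone who worked, including part-time for economic reasons, counts as employed).
Unemployed = 17.54 + 3.64 = 21.18 million (jobless and actively searching, or on temporary layoff).
Labor force = 210.11 + 21.18 = 231.29 million.
Not in labor force = 52.59 + 43.43 = 96.02 million (those not working and not actively searching are outside the labor force).
Civilian working-age population = 231.29 + 96.02 = 327.31 million.
Unemployment rate = 21.18 / 231.29 = 9.16%.
Labor force participation rate = 231.29 / 327.31 = 70.66%.

Unemployment rate ≈ 9.16%; labor force participation rate ≈ 70.66%.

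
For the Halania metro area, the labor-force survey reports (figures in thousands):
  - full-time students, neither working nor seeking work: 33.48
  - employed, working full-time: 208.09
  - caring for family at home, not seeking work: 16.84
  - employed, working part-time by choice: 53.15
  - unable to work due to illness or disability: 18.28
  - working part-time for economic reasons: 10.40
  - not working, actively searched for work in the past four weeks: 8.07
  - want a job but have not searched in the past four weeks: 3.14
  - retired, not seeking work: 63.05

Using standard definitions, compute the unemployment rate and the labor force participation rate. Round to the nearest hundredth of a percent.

Unemployment rate ≈ 2.89%; labor force participation rate ≈ 67.48%.

Employed = 208.09 + 53.15 + 10.40 = 271.64 thousand (anyone who worked, including part-time for economic reasons, counts as employed).
Unemployed = 8.07 thousand.
Labor force = 271.64 + 8.07 = 279.71 thousand.
Not in labor force = 33.48 + 16.84 + 18.28 + 3.14 + 63.05 = 134.79 thousand (those not working and not actively searching are outside the labor force — including those who want a job but have given up searching).
Civilian working-age population = 279.71 + 134.79 = 414.50 thousand.
Unemployment rate = 8.07 / 279.71 = 2.89%.
Labor force participation rate = 279.71 / 414.50 = 67.48%.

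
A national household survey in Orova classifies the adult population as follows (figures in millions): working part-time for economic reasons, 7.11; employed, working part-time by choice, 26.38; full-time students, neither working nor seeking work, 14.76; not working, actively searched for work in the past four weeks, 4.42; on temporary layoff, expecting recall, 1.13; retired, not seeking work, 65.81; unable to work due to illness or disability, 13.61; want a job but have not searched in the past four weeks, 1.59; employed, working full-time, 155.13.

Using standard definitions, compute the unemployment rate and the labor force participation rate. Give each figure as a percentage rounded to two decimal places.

Unemployment rate ≈ 2.86%; labor force participation rate ≈ 66.97%.

Employed = 7.11 + 26.38 + 155.13 = 188.62 million (anyone who worked, including part-time for economic reasons, counts as employed).
Unemployed = 4.42 + 1.13 = 5.55 million (jobless and actively searching, or on temporary layoff).
Labor force = 188.62 + 5.55 = 194.17 million.
Not in labor force = 14.76 + 65.81 + 13.61 + 1.59 = 95.77 million (those not working and not actively searching are outside the labor force — including those who want a job but have given up searching).
Civilian working-age population = 194.17 + 95.77 = 289.94 million.
Unemployment rate = 5.55 / 194.17 = 2.86%.
Labor force participation rate = 194.17 / 289.94 = 66.97%.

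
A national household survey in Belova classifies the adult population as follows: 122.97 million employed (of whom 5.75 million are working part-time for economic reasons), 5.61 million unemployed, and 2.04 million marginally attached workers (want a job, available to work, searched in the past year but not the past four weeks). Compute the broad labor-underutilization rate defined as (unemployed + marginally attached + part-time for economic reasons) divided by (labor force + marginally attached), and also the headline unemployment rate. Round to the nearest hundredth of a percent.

Broad underutilization rate ≈ 10.26%; headline unemployment rate ≈ 4.36%.

Labor force = 122.97 + 5.61 = 128.58 million.
Numerator = 5.61 + 2.04 + 5.75 = 13.40 million.
Denominator = 128.58 + 2.04 = 130.62 million.
Broad rate = 13.40 / 130.62 = 10.26%.
Headline unemployment rate = 5.61 / 128.58 = 4.36%.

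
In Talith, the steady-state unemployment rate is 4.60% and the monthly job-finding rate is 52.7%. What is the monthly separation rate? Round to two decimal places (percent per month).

Separation rate ≈ 2.54% per month.

From u* = s/(s+f): s = u·f/(1−u).
s = 0.0460 × 52.7 / (1 − 0.0460) = 2.4242 / 0.9540 ≈ 2.54% per month.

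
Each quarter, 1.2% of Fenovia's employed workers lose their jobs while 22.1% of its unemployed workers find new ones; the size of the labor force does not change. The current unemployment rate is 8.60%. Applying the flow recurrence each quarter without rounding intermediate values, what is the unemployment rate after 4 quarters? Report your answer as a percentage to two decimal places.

Unemployment rate after four quarters ≈ 6.34%.

With a fixed labor force, u_{t+1} = u_t + s·(1−u_t) − f·u_t = u_t·(1−s−f) + s.
Here 1−s−f = 0.767 and s = 0.012.
u_1 = 0.086000 × 0.767 + 0.012 = 0.077962.
u_2 = 0.077962 × 0.767 + 0.012 = 0.071797.
u_3 = 0.071797 × 0.767 + 0.012 = 0.067068.
u_4 = 0.067068 × 0.767 + 0.012 = 0.063441.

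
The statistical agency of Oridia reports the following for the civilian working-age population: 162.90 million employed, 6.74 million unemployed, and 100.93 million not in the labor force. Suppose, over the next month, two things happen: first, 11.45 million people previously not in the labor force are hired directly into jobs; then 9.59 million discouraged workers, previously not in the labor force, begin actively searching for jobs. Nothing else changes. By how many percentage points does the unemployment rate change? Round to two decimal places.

The unemployment rate changes by +4.59 percentage points.

Initially, labor force = 162.90 + 6.74 = 169.64 million, so u = 6.74/169.64 = 3.97%.
After the first change, employed and labor force both rise by 11.45; unemployed unchanged → E = 174.35, U = 6.74, labor force = 181.09 million.
After the second change, unemployed and labor force both rise by 9.59 → E = 174.35, U = 16.33, labor force = 190.68 million.
New unemployment rate = 16.33 / 190.68 = 8.56%.
Change = 8.56% − 3.97% = +4.59 percentage points.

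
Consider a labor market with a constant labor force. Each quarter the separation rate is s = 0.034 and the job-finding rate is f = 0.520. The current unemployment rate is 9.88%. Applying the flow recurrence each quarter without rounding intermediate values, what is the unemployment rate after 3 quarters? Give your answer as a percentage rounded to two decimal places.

With a fixed labor force, u_{t+1} = u_t + s·(1−u_t) − f·u_t = u_t·(1−s−f) + s.
Here 1−s−f = 0.446 and s = 0.034.
u_1 = 0.098800 × 0.446 + 0.034 = 0.078065.
u_2 = 0.078065 × 0.446 + 0.034 = 0.068817.
u_3 = 0.068817 × 0.446 + 0.034 = 0.064692.

Unemployment rate after three quarters ≈ 6.47%.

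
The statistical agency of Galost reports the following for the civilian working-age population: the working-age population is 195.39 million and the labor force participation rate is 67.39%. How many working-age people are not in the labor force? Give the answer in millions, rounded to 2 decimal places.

Share not in the labor force = 1 − 0.6739 = 0.3261.
Not in labor force = 0.3261 × 195.39 ≈ 63.72 million.

About 63.72 million are not in the labor force.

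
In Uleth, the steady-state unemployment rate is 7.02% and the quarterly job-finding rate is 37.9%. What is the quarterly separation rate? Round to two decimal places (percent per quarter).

Separation rate ≈ 2.86% per quarter.

From u* = s/(s+f): s = u·f/(1−u).
s = 0.0702 × 37.9 / (1 − 0.0702) = 2.6606 / 0.9298 ≈ 2.86% per quarter.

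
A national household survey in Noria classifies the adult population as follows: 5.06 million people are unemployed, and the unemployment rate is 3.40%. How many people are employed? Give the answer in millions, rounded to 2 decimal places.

About 143.76 million are employed.

Labor force = U / u = 5.06 / 0.0340 ≈ 148.82 million.
Employed = labor force − unemployed = 148.82 − 5.06 = 143.76 million.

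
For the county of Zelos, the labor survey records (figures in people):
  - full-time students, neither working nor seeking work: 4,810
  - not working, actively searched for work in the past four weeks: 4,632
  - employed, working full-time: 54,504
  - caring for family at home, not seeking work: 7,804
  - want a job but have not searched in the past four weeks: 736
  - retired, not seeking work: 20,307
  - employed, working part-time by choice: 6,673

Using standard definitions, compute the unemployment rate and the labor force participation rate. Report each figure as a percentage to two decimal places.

Unemployment rate ≈ 7.04%; labor force participation rate ≈ 66.16%.

Employed = 54,504 + 6,673 = 61,177.
Unemployed = 4,632.
Labor force = 61,177 + 4,632 = 65,809.
Not in labor force = 4,810 + 7,804 + 736 + 20,307 = 33,657 (those not working and not actively searching are outside the labor force — including those who want a job but have given up searching).
Civilian working-age population = 65,809 + 33,657 = 99,466.
Unemployment rate = 4,632 / 65,809 = 7.04%.
Labor force participation rate = 65,809 / 99,466 = 66.16%.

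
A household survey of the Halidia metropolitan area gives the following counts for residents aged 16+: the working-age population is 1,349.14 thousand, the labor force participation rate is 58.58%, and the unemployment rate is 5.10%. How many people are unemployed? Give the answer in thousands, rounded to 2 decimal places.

Labor force = 0.5858 × 1,349.14 = 790.33 thousand.
Unemployed = 0.0510 × 790.33 ≈ 40.31 thousand.

About 40.31 thousand are unemployed.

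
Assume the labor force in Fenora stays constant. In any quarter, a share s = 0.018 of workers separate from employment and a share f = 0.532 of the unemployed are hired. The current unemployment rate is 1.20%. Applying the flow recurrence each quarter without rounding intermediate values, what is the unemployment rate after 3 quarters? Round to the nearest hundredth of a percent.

With a fixed labor force, u_{t+1} = u_t + s·(1−u_t) − f·u_t = u_t·(1−s−f) + s.
Here 1−s−f = 0.450 and s = 0.018.
u_1 = 0.012000 × 0.450 + 0.018 = 0.023400.
u_2 = 0.023400 × 0.450 + 0.018 = 0.028530.
u_3 = 0.028530 × 0.450 + 0.018 = 0.030838.

Unemployment rate after three quarters ≈ 3.08%.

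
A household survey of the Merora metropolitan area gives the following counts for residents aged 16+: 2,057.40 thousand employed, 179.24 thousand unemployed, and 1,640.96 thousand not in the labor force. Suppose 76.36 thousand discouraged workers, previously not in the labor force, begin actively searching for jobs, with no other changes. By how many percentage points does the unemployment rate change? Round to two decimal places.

Initially, labor force = 2,057.40 + 179.24 = 2,236.64 thousand, so u = 179.24/2,236.64 = 8.01%.
After the change, unemployed and labor force both rise by 76.36 → E = 2,057.40, U = 255.60, labor force = 2,313.00 thousand.
New unemployment rate = 255.60 / 2,313.00 = 11.05%.
Change = 11.05% − 8.01% = +3.04 percentage points.

The unemployment rate changes by +3.04 percentage points.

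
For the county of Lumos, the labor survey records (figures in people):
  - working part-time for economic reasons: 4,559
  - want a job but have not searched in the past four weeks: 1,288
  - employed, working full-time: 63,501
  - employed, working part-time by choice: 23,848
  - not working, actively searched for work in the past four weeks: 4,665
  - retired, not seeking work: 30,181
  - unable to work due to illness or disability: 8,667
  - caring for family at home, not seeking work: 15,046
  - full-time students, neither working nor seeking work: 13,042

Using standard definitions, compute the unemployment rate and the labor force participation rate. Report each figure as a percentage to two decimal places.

Unemployment rate ≈ 4.83%; labor force participation rate ≈ 58.60%.

Employed = 4,559 + 63,501 + 23,848 = 91,908 (anyone who worked, including part-time for economic reasons, counts as employed).
Unemployed = 4,665.
Labor force = 91,908 + 4,665 = 96,573.
Not in labor force = 1,288 + 30,181 + 8,667 + 15,046 + 13,042 = 68,224 (those not working and not actively searching are outside the labor force — including those who want a job but have given up searching).
Civilian working-age population = 96,573 + 68,224 = 164,797.
Unemployment rate = 4,665 / 96,573 = 4.83%.
Labor force participation rate = 96,573 / 164,797 = 58.60%.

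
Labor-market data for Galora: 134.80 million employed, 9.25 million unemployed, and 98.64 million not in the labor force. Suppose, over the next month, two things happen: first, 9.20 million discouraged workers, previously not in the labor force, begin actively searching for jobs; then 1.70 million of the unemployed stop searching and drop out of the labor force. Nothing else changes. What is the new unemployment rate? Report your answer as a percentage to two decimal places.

Initially, labor force = 134.80 + 9.25 = 144.05 million, so u = 9.25/144.05 = 6.42%.
After the first change, unemployed and labor force both rise by 9.20 → E = 134.80, U = 18.45, labor force = 153.25 million.
After the second change, unemployed and labor force both fall by 1.70 → E = 134.80, U = 16.75, labor force = 151.55 million.
New unemployment rate = 16.75 / 151.55 = 11.05%.

New unemployment rate ≈ 11.05%.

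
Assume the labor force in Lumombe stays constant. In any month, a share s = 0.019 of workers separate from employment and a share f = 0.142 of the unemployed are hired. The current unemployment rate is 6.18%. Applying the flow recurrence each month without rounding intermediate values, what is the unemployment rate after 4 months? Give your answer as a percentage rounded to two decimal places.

With a fixed labor force, u_{t+1} = u_t + s·(1−u_t) − f·u_t = u_t·(1−s−f) + s.
Here 1−s−f = 0.839 and s = 0.019.
u_1 = 0.061800 × 0.839 + 0.019 = 0.070850.
u_2 = 0.070850 × 0.839 + 0.019 = 0.078443.
u_3 = 0.078443 × 0.839 + 0.019 = 0.084814.
u_4 = 0.084814 × 0.839 + 0.019 = 0.090159.

Unemployment rate after four months ≈ 9.02%.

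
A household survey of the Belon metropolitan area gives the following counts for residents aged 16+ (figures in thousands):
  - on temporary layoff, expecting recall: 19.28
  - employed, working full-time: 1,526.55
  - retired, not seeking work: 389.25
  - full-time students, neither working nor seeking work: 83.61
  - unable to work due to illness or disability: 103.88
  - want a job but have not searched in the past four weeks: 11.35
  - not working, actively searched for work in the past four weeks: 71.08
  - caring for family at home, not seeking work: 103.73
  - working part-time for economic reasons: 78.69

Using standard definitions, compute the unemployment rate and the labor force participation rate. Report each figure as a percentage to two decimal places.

Employed = 1,526.55 + 78.69 = 1,605.24 thousand (anyone who worked, including part-time for economic reasons, counts as employed).
Unemployed = 19.28 + 71.08 = 90.36 thousand (jobless and actively searching, or on temporary layoff).
Labor force = 1,605.24 + 90.36 = 1,695.60 thousand.
Not in labor force = 389.25 + 83.61 + 103.88 + 11.35 + 103.73 = 691.82 thousand (those not working and not actively searching are outside the labor force — including those who want a job but have given up searching).
Civilian working-age population = 1,695.60 + 691.82 = 2,387.42 thousand.
Unemployment rate = 90.36 / 1,695.60 = 5.33%.
Labor force participation rate = 1,695.60 / 2,387.42 = 71.02%.

Unemployment rate ≈ 5.33%; labor force participation rate ≈ 71.02%.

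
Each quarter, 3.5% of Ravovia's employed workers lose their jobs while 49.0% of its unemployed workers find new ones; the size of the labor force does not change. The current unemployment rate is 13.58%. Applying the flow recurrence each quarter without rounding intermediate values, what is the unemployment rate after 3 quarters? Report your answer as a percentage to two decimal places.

With a fixed labor force, u_{t+1} = u_t + s·(1−u_t) − f·u_t = u_t·(1−s−f) + s.
Here 1−s−f = 0.475 and s = 0.035.
u_1 = 0.135800 × 0.475 + 0.035 = 0.099505.
u_2 = 0.099505 × 0.475 + 0.035 = 0.082265.
u_3 = 0.082265 × 0.475 + 0.035 = 0.074076.

Unemployment rate after three quarters ≈ 7.41%.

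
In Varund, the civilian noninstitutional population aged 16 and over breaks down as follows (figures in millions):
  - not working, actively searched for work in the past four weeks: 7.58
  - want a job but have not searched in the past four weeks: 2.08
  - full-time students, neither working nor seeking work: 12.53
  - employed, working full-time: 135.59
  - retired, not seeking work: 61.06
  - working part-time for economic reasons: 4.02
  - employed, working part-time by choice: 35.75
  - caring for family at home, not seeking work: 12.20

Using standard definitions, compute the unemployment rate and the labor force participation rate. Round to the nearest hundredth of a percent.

Unemployment rate ≈ 4.14%; labor force participation rate ≈ 67.55%.

Employed = 135.59 + 4.02 + 35.75 = 175.36 million (anyone who worked, including part-time for economic reasons, counts as employed).
Unemployed = 7.58 million.
Labor force = 175.36 + 7.58 = 182.94 million.
Not in labor force = 2.08 + 12.53 + 61.06 + 12.20 = 87.87 million (those not working and not actively searching are outside the labor force — including those who want a job but have given up searching).
Civilian working-age population = 182.94 + 87.87 = 270.81 million.
Unemployment rate = 7.58 / 182.94 = 4.14%.
Labor force participation rate = 182.94 / 270.81 = 67.55%.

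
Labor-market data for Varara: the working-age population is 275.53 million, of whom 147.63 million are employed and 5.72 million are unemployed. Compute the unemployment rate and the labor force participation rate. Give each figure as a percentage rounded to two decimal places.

Labor force = employed + unemployed = 147.63 + 5.72 = 153.35 million.
Unemployment rate = 5.72 / 153.35 = 3.73%.
Labor force participation rate = 153.35 / 275.53 = 55.66%.

Unemployment rate ≈ 3.73%; labor force participation rate ≈ 55.66%.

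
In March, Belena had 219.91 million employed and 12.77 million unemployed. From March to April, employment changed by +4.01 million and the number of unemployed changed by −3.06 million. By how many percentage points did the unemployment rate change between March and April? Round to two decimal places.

The unemployment rate changed by −1.33 percentage points.

March: labor force = 219.91 + 12.77 = 232.68; u = 12.77/232.68 = 5.49%.
April: labor force = 223.92 + 9.71 = 233.63; u = 9.71/233.63 = 4.16%.
Change = 4.16% − 5.49% = −1.33 pp.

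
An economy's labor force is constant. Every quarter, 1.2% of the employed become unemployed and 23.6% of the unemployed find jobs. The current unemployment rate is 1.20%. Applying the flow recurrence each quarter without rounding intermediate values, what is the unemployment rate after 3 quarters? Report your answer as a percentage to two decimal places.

With a fixed labor force, u_{t+1} = u_t + s·(1−u_t) − f·u_t = u_t·(1−s−f) + s.
Here 1−s−f = 0.752 and s = 0.012.
u_1 = 0.012000 × 0.752 + 0.012 = 0.021024.
u_2 = 0.021024 × 0.752 + 0.012 = 0.027810.
u_3 = 0.027810 × 0.752 + 0.012 = 0.032913.

Unemployment rate after three quarters ≈ 3.29%.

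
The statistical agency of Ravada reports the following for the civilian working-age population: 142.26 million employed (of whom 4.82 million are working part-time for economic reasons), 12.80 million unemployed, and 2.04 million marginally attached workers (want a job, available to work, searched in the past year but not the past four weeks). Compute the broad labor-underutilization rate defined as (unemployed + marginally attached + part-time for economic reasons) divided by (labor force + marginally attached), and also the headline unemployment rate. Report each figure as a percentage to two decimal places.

Broad underutilization rate ≈ 12.51%; headline unemployment rate ≈ 8.25%.

Labor force = 142.26 + 12.80 = 155.06 million.
Numerator = 12.80 + 2.04 + 4.82 = 19.66 million.
Denominator = 155.06 + 2.04 = 157.10 million.
Broad rate = 19.66 / 157.10 = 12.51%.
Headline unemployment rate = 12.80 / 155.06 = 8.25%.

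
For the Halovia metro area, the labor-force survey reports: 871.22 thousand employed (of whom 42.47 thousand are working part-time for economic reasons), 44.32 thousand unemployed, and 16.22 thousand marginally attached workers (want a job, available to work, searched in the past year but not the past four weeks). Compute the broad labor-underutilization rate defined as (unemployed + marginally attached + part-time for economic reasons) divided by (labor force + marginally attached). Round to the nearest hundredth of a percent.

Broad underutilization rate ≈ 11.06%.

Labor force = 871.22 + 44.32 = 915.54 thousand.
Numerator = 44.32 + 16.22 + 42.47 = 103.01 thousand.
Denominator = 915.54 + 16.22 = 931.76 thousand.
Broad rate = 103.01 / 931.76 = 11.06%.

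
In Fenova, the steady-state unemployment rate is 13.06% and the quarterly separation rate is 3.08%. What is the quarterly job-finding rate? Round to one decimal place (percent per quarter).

From u* = s/(s+f): f = s·(1−u)/u.
f = 3.08 × (1 − 0.1306) / 0.1306 = 2.6778 / 0.1306 ≈ 20.5% per quarter.

Job-finding rate ≈ 20.5% per quarter.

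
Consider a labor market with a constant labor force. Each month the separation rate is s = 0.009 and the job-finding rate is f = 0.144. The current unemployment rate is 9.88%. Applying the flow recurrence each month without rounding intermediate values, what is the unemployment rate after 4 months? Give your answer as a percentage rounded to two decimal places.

Unemployment rate after four months ≈ 7.94%.

With a fixed labor force, u_{t+1} = u_t + s·(1−u_t) − f·u_t = u_t·(1−s−f) + s.
Here 1−s−f = 0.847 and s = 0.009.
u_1 = 0.098800 × 0.847 + 0.009 = 0.092684.
u_2 = 0.092684 × 0.847 + 0.009 = 0.087503.
u_3 = 0.087503 × 0.847 + 0.009 = 0.083115.
u_4 = 0.083115 × 0.847 + 0.009 = 0.079398.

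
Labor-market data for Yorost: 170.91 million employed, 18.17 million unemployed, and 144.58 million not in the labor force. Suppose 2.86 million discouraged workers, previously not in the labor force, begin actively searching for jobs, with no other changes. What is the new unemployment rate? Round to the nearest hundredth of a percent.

Initially, labor force = 170.91 + 18.17 = 189.08 million, so u = 18.17/189.08 = 9.61%.
After the change, unemployed and labor force both rise by 2.86 → E = 170.91, U = 21.03, labor force = 191.94 million.
New unemployment rate = 21.03 / 191.94 = 10.96%.

New unemployment rate ≈ 10.96%.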